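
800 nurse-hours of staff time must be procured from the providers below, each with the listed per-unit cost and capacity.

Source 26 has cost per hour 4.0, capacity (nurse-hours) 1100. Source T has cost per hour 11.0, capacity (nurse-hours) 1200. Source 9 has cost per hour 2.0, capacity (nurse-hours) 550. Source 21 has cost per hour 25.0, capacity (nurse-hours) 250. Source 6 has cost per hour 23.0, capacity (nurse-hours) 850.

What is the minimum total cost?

2100

Fill from the cheapest provider first.
Take 550 from Source 9 at 2.0 → need 250 more.
Take 250 from Source 26 at 4.0 to finish.
Source T, Source 6, Source 21: unused.
Cost = 550×2.0 + 250×4.0 = 2100.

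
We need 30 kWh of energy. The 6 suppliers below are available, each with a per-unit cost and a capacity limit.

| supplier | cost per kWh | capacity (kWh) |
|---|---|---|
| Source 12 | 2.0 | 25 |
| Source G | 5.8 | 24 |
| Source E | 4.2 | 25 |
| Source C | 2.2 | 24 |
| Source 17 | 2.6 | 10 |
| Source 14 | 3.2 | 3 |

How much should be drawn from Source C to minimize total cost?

5

Cheapest first:
Source 12 at 2.0: take all 25 kWh — 5 still needed.
Take 5 from Source C at 2.2 to finish.
Source 17, Source 14, Source E, Source G: unused.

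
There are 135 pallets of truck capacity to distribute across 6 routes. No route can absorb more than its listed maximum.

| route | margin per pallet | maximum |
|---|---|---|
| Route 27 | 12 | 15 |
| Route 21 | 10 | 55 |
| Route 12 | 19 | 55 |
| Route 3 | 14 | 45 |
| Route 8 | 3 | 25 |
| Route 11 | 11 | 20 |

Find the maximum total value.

2075

Rank by margin per pallet: Route 12 19 > Route 3 14 > Route 27 12 > Route 11 11 > Route 21 10 > Route 8 3.
Give Route 12 55 to hit its cap of 55 — 80 left.
Give Route 3 45 to hit its cap of 45 — 35 left.
Give Route 27 15 to hit its cap of 15 — 20 left.
Give Route 11 20 to hit its cap of 20 — 0 left.
Total = 12×15 + 19×55 + 14×45 + 11×20 = 2075.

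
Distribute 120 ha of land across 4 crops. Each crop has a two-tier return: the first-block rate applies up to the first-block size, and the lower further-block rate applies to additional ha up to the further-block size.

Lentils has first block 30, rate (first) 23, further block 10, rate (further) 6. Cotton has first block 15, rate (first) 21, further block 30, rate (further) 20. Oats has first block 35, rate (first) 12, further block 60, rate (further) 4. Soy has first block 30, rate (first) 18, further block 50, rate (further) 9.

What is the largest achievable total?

Rank every tier by rate: Lentils/tier1 23 > Cotton/tier1 21 > Cotton/tier2 20 > Soy/tier1 18 > Oats/tier1 12 > Soy/tier2 9 > Lentils/tier2 6 > Oats/tier2 4.
Fill Lentils tier1 block (30 at 23) → 90 left.
Cotton tier1 at 21: fill all 15 → 75 left.
Fill Cotton tier2 block (30 at 20) → 45 left.
Soy tier1 at 18: fill all 30 → 15 left.
Oats tier1 at 12: only 15 left, fill 15.
Total = 23×30 + 21×15 + 20×30 + 18×30 + 12×15 = 2325.

2325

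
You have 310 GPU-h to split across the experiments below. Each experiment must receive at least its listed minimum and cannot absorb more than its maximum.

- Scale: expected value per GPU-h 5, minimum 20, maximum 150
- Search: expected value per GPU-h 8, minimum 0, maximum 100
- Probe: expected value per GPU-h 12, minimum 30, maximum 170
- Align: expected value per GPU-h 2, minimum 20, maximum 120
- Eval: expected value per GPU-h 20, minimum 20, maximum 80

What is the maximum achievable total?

3940

Meeting every minimum uses 20+0+30+20+20 = 90 GPU-h, leaving 220.
Rank by expected value per GPU-h: Eval 20 > Probe 12 > Search 8 > Scale 5 > Align 2.
Eval takes 60 more to reach its cap of 80 — 160 left.
Probe: +140 to 170 (cap) — 20 left.
Only 20 left; Search takes them to reach 20.
Total = 5×20 + 8×20 + 12×170 + 2×20 + 20×80 = 3940.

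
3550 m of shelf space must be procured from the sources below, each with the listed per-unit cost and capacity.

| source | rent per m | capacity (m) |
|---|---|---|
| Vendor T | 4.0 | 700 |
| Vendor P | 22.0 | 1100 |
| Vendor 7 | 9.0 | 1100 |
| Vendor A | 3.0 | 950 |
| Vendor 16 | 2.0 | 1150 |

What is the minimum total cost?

14700

Cheapest first:
Vendor 16 (2.0): use full 1150 ; 2400 m to go.
Vendor A at 3.0: take all 950 m ; 1450 still needed.
Vendor T at 4.0: take all 700 m ; 750 still needed.
Take 750 from Vendor 7 at 9.0 to finish.
Vendor P: unused.
Cost = 1150×2.0 + 950×3.0 + 700×4.0 + 750×9.0 = 14700.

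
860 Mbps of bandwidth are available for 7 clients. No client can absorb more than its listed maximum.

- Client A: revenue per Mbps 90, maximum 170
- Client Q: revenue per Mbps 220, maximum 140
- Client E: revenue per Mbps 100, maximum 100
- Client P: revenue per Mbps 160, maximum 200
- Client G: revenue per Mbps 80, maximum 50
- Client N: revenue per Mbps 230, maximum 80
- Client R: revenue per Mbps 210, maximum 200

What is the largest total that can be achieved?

145800

Highest revenue per Mbps first: Client N 230 > Client Q 220 > Client R 210 > Client P 160 > Client E 100 > Client A 90 > Client G 80.
Client N: +80 to 80 (cap) → 780 left.
Client Q takes 140 to reach its cap of 140 → 640 left.
Give Client R 200 to hit its cap of 200 → 440 left.
Client P takes 200 to reach its cap of 200 → 240 left.
Give Client E 100 to hit its cap of 100 → 140 left.
Only 140 left; Client A takes them to reach 140.
Total = 90×140 + 220×140 + 100×100 + 160×200 + 230×80 + 210×200 = 145800.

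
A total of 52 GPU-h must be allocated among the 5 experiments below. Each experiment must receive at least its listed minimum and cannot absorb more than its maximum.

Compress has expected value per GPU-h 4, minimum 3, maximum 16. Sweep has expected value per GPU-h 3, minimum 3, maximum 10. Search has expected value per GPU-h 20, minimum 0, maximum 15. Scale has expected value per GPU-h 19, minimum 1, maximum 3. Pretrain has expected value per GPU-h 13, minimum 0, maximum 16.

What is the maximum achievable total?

Meeting every minimum uses 3+3+0+1+0 = 7 GPU-h, leaving 45.
Highest expected value per GPU-h first: Search 20 > Scale 19 > Pretrain 13 > Compress 4 > Sweep 3.
Search takes 15 more to reach its cap of 15 — 30 left.
Scale: +2 to 3 (cap) — 28 left.
Give Pretrain 16 more to hit its cap of 16 — 12 left.
Compress has room for 13 more but only 12 remain, so it gets 15.
Total = 4×15 + 3×3 + 20×15 + 19×3 + 13×16 = 634.

634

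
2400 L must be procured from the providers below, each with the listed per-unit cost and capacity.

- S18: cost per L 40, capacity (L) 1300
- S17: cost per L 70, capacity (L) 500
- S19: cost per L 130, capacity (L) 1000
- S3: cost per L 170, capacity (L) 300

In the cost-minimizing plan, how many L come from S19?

Use providers in increasing cost order.
S18 (40): use full 1300 → 1100 L to go.
Take 500 from S17 at 70 → need 600 more.
Take 600 from S19 at 130 to finish.
S3: unused.

600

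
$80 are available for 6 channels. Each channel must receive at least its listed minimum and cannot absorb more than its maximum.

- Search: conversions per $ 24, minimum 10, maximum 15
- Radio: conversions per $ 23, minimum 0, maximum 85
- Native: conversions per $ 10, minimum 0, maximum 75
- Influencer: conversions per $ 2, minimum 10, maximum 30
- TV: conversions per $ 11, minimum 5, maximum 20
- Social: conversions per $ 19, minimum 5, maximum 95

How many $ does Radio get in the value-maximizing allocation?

Meeting every minimum uses 10+0+0+10+5+5 = 30 $, leaving 50.
Rank by conversions per $: Search 24 > Radio 23 > Social 19 > TV 11 > Native 10 > Influencer 2.
Search: +5 to 15 (cap) → 45 left.
Radio has room for 85 more but only 45 remain, so it gets 45.

45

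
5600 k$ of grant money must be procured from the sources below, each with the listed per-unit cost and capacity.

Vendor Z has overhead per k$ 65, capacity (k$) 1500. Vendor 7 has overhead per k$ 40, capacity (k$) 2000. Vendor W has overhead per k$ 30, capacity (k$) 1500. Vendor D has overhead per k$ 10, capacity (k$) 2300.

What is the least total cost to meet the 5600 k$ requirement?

Use sources in increasing cost order.
Vendor D (10): use full 2300 ; 3300 k$ to go.
Vendor W (30): use full 1500 ; 1800 k$ to go.
Vendor 7 at 40: take 1800 of its 2000 ; requirement met.
Vendor Z: unused.
Cost = 2300×10 + 1500×30 + 1800×40 = 140000.

140000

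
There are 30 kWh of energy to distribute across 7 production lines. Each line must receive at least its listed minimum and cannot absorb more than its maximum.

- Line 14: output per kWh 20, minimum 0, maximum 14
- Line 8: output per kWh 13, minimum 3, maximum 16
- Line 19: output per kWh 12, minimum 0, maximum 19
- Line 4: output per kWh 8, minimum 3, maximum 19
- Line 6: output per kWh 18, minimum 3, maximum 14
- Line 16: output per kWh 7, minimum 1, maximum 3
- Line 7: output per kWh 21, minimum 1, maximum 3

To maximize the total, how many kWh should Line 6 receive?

6

Meeting every minimum uses 0+3+0+3+3+1+1 = 11 kWh, leaving 19.
Order the production lines by output per kWh: Line 7 21 > Line 14 20 > Line 6 18 > Line 8 13 > Line 19 12 > Line 4 8 > Line 16 7.
Line 7 takes 2 more to reach its cap of 3 ; 17 left.
Line 14 takes 14 more to reach its cap of 14 ; 3 left.
Only 3 left; Line 6 takes them to reach 6.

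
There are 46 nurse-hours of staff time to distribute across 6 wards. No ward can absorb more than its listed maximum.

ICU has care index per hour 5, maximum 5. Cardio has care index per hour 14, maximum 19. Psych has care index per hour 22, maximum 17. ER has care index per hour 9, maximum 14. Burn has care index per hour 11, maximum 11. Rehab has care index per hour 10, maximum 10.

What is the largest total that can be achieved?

750

Highest care index per hour first: Psych 22 > Cardio 14 > Burn 11 > Rehab 10 > ER 9 > ICU 5.
Psych: +17 to 17 (cap) → 29 left.
Give Cardio 19 to hit its cap of 19 → 10 left.
Burn: +10 (room for 11) → 10. Pool exhausted.
Total = 14×19 + 22×17 + 11×10 = 750.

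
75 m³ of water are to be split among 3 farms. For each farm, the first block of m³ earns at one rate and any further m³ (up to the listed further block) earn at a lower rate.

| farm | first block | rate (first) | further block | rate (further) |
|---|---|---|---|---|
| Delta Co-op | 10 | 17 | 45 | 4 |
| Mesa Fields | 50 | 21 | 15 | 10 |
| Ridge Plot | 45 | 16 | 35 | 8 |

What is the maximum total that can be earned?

Order all 6 blocks by rate: Mesa Fields/first 21 > Delta Co-op/first 17 > Ridge Plot/first 16 > Mesa Fields/second 10 > Ridge Plot/second 8 > Delta Co-op/second 4.
Fill Mesa Fields first block (50 at 21) → 25 left.
Fill Delta Co-op first block (10 at 17) → 15 left.
Ridge Plot first at 16: only 15 left, fill 15.
Total = 21×50 + 17×10 + 16×15 = 1460.

1460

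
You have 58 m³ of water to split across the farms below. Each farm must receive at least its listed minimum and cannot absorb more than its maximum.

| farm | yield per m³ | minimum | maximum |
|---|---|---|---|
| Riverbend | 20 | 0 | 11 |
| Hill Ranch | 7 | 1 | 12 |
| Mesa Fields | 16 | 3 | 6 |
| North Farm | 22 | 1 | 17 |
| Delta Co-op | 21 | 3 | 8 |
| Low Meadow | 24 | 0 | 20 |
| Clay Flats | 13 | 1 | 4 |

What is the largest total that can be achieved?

1250

Meeting every minimum uses 0+1+3+1+3+0+1 = 9 m³, leaving 49.
Highest yield per m³ first: Low Meadow 24 > North Farm 22 > Delta Co-op 21 > Riverbend 20 > Mesa Fields 16 > Clay Flats 13 > Hill Ranch 7.
Low Meadow: +20 to 20 (cap) ; 29 left.
Give North Farm 16 more to hit its cap of 17 ; 13 left.
Delta Co-op takes 5 more to reach its cap of 8 ; 8 left.
Only 8 left; Riverbend takes them to reach 8.
Total = 20×8 + 7×1 + 16×3 + 22×17 + 21×8 + 24×20 + 13×1 = 1250.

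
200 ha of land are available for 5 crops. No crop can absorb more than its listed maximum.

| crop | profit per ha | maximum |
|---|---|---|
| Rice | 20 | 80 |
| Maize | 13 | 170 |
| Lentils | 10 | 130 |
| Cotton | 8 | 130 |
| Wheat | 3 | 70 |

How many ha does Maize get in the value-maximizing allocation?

Highest profit per ha first: Rice 20 > Maize 13 > Lentils 10 > Cotton 8 > Wheat 3.
Give Rice 80 to hit its cap of 80 → 120 left.
Maize has room for 170 but only 120 remain, so it gets 120.

120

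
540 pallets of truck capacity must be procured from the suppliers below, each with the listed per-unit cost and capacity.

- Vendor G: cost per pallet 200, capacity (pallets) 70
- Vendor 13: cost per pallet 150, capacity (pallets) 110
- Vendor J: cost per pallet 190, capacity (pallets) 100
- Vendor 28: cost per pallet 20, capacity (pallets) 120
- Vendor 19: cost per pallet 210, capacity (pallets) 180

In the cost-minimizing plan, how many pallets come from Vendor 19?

140

Use suppliers in increasing cost order.
Take 120 from Vendor 28 at 20 — need 420 more.
Vendor 13 at 150: take all 110 pallets — 310 still needed.
Vendor J (190): use full 100 — 210 pallets to go.
Vendor G (200): use full 70 — 140 pallets to go.
Vendor 19 at 210: take 140 of its 180 — requirement met.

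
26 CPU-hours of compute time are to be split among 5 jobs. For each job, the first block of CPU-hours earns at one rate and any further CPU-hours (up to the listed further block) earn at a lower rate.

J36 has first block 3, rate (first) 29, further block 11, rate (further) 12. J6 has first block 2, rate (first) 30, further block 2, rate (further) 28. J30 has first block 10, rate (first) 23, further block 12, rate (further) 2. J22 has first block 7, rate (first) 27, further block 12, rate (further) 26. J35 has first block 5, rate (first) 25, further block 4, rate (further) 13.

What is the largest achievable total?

704

Treat each block as its own option and order by rate: J6/first 30 > J36/first 29 > J6/second 28 > J22/first 27 > J22/second 26 > J35/first 25 > J30/first 23 > J35/second 13 > J36/second 12 > J30/second 2.
J6 first at 30: fill all 2 → 24 left.
J36 first at 29: fill all 3 → 21 left.
J6/second (28): +2 → 19 left.
Fill J22 first block (7 at 27) → 12 left.
J22/second (26): +12 → 0 left.
Total = 30×2 + 29×3 + 28×2 + 27×7 + 26×12 = 704.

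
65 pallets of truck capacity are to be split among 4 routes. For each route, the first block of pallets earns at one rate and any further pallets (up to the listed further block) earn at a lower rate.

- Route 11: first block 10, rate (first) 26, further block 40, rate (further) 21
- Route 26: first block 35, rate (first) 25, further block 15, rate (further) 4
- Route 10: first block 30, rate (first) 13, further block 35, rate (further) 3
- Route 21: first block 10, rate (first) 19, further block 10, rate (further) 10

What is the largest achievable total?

Treat each block as its own option and order by rate: Route 11/first 26 > Route 26/first 25 > Route 11/second 21 > Route 21/first 19 > Route 10/first 13 > Route 21/second 10 > Route 26/second 4 > Route 10/second 3.
Fill Route 11 first block (10 at 26) → 55 left.
Route 26 first at 25: fill all 35 → 20 left.
20 remain; put them into Route 11 second at 21.
Total = 26×10 + 25×35 + 21×20 = 1555.

1555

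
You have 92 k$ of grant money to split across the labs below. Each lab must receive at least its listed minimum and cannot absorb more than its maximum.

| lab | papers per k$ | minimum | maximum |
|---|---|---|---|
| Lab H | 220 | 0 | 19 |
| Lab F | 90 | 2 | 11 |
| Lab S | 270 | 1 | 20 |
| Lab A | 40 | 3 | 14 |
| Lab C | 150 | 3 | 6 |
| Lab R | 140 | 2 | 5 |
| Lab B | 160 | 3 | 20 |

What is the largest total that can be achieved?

15810

Meeting every minimum uses 0+2+1+3+3+2+3 = 14 k$, leaving 78.
Rank by papers per k$: Lab S 270 > Lab H 220 > Lab B 160 > Lab C 150 > Lab R 140 > Lab F 90 > Lab A 40.
Lab S takes 19 more to reach its cap of 20 ; 59 left.
Lab H: +19 to 19 (cap) ; 40 left.
Lab B: +17 to 20 (cap) ; 23 left.
Lab C: +3 to 6 (cap) ; 20 left.
Lab R takes 3 more to reach its cap of 5 ; 17 left.
Lab F takes 9 more to reach its cap of 11 ; 8 left.
Lab A: +8 (room for 11) → 11. Pool exhausted.
Total = 220×19 + 90×11 + 270×20 + 40×11 + 150×6 + 140×5 + 160×20 = 15810.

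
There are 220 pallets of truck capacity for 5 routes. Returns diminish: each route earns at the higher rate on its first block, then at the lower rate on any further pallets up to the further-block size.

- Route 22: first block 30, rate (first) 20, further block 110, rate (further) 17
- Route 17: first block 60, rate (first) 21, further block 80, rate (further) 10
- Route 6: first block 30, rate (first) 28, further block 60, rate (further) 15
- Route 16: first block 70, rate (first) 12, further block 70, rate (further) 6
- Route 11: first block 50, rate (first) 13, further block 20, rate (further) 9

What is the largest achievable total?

Treat each block as its own option and order by rate: Route 6/first 28 > Route 17/first 21 > Route 22/first 20 > Route 22/second 17 > Route 6/second 15 > Route 11/first 13 > Route 16/first 12 > Route 17/second 10 > Route 11/second 9 > Route 16/second 6.
Route 6 first at 28: fill all 30 — 190 left.
Route 17/first (21): +60 — 130 left.
Route 22 first at 20: fill all 30 — 100 left.
Route 22 second at 17: only 100 left, fill 100.
Total = 28×30 + 21×60 + 20×30 + 17×100 = 4400.

4400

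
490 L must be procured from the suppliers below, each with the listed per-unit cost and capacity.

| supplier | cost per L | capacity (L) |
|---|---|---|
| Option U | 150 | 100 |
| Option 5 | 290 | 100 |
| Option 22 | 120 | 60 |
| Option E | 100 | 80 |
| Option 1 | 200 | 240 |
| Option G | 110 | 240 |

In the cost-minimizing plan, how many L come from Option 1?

10

Cheapest first:
Take 80 from Option E at 100 — need 410 more.
Take 240 from Option G at 110 — need 170 more.
Option 22 at 120: take all 60 L — 110 still needed.
Option U (150): use full 100 — 10 L to go.
Option 1 at 200: take 10 of its 240 — requirement met.
Option 5: unused.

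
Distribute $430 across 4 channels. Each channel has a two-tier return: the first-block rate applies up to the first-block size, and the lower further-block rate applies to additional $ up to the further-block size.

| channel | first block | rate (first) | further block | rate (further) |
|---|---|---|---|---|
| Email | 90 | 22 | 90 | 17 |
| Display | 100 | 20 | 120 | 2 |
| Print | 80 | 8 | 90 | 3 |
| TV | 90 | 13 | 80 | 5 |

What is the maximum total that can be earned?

Rank every tier by rate: Email/first 22 > Display/first 20 > Email/second 17 > TV/first 13 > Print/first 8 > TV/second 5 > Print/second 3 > Display/second 2.
Email/first (22): +90 → 340 left.
Display/first (20): +100 → 240 left.
Email/second (17): +90 → 150 left.
TV first at 13: fill all 90 → 60 left.
Print/first: +60 of 80 at 8; pool empty.
Total = 22×90 + 20×100 + 17×90 + 13×90 + 8×60 = 7160.

7160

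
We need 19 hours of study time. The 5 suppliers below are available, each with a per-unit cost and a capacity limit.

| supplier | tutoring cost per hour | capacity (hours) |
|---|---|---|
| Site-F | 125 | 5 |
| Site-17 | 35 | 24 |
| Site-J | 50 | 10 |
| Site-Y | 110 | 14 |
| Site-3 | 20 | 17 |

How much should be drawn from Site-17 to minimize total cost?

2

Use suppliers in increasing cost order.
Take 17 from Site-3 at 20 ; need 2 more.
Site-17 (35): take the remaining 2 ; done.
Site-J, Site-Y, Site-F: unused.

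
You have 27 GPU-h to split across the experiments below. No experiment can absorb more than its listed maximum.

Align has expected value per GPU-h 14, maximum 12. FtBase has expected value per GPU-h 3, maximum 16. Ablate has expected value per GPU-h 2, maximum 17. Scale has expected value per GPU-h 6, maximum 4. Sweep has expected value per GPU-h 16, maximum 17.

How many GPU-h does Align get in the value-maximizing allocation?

Rank by expected value per GPU-h: Sweep 16 > Align 14 > Scale 6 > FtBase 3 > Ablate 2.
Sweep: +17 to 17 (cap) — 10 left.
Only 10 left; Align takes them to reach 10.

10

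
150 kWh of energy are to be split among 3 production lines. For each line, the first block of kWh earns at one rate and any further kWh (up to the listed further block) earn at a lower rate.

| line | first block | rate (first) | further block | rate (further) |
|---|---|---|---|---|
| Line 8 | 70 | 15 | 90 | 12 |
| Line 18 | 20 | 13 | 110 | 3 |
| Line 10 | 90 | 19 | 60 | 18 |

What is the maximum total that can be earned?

2790

Treat each block as its own option and order by rate: Line 10/first 19 > Line 10/second 18 > Line 8/first 15 > Line 18/first 13 > Line 8/second 12 > Line 18/second 3.
Line 10 first at 19: fill all 90 → 60 left.
Line 10/second (18): +60 → 0 left.
Total = 19×90 + 18×60 = 2790.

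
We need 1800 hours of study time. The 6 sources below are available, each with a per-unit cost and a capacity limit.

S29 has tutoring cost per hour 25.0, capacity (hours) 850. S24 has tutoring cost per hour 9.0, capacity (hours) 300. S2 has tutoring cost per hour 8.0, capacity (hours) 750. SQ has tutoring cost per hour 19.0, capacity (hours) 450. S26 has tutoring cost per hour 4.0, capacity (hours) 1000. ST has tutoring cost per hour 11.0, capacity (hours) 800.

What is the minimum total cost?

Fill from the cheapest source first.
Take 1000 from S26 at 4.0 ; need 800 more.
S2 at 8.0: take all 750 hours ; 50 still needed.
S24 at 9.0: take 50 of its 300 ; requirement met.
ST, SQ, S29: unused.
Cost = 1000×4.0 + 750×8.0 + 50×9.0 = 10450.

10450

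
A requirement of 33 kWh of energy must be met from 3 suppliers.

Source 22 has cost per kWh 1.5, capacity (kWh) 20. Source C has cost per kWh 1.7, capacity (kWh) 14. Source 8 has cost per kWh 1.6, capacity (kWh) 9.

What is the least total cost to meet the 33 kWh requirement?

Fill from the cheapest supplier first.
Take 20 from Source 22 at 1.5 ; need 13 more.
Source 8 (1.6): use full 9 ; 4 kWh to go.
Source C (1.7): take the remaining 4 ; done.
Cost = 20×1.5 + 9×1.6 + 4×1.7 = 51.2.

51.2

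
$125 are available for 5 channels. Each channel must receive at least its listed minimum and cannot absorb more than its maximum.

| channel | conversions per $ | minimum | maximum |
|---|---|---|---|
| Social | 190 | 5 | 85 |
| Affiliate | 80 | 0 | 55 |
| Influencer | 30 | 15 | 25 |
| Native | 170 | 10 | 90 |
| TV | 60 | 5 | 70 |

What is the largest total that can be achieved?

Meeting every minimum uses 5+0+15+10+5 = 35 $, leaving 90.
Order the channels by conversions per $: Social 190 > Native 170 > Affiliate 80 > TV 60 > Influencer 30.
Give Social 80 more to hit its cap of 85 — 10 left.
Only 10 left; Native takes them to reach 20.
Total = 190×85 + 30×15 + 170×20 + 60×5 = 20300.

20300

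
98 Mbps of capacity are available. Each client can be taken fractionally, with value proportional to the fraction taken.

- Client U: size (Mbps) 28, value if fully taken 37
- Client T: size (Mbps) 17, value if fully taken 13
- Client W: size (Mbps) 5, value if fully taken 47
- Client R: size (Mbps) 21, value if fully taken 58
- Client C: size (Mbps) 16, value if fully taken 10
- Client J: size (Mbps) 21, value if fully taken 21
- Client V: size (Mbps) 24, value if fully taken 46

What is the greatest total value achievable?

208

Sort by value density: Client W 47/5≈9.4, Client R 58/21≈2.76, Client V 46/24≈1.92, Client U 37/28≈1.32, Client J 21/21≈1, Client T 13/17≈0.765, Client C 10/16≈0.625.
All 5 Mbps of Client W fit (value 47) ; 93 remain.
All 21 Mbps of Client R fit (value 58) ; 72 remain.
Client V: take in full, 24 Mbps for value 46 ; 48 left.
Client U: take in full, 28 Mbps for value 37 ; 20 left.
Fill the last 20 Mbps with part of Client J: 20/21 of it earns 20.
Total value = 208.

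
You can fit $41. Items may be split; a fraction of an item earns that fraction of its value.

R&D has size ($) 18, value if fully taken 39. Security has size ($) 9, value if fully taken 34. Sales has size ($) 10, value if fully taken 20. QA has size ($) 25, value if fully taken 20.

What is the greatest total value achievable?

Rank by value-to-size ratio: Security 34/9≈3.78, R&D 39/18≈2.17, Sales 20/10≈2, QA 20/25≈0.8.
All 9 $ of Security fit (value 34) — 32 remain.
Take all of R&D (18 $, value 39) — 14 $ left.
Sales: take in full, 10 $ for value 20 — 4 left.
Only 4 $ remain; take 4/25 of QA for value 20×4/25 = 3.2.
Total value = 96.2.

96.2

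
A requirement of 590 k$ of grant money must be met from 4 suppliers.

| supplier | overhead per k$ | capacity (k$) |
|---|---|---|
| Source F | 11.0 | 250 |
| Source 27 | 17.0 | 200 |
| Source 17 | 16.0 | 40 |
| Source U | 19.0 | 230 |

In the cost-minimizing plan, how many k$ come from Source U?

Fill from the cheapest supplier first.
Source F at 11.0: take all 250 k$ → 340 still needed.
Take 40 from Source 17 at 16.0 → need 300 more.
Source 27 at 17.0: take all 200 k$ → 100 still needed.
Source U (19.0): take the remaining 100 → done.

100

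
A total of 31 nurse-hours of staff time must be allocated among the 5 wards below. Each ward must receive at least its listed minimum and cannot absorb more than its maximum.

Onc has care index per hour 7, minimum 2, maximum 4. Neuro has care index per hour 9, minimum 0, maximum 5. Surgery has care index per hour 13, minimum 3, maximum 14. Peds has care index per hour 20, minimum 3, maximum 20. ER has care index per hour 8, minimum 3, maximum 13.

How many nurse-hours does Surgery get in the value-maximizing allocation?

Meeting every minimum uses 2+0+3+3+3 = 11 nurse-hours, leaving 20.
Highest care index per hour first: Peds 20 > Surgery 13 > Neuro 9 > ER 8 > Onc 7.
Peds: +17 to 20 (cap) ; 3 left.
Surgery: +3 (room for 11) → 6. Pool exhausted.

6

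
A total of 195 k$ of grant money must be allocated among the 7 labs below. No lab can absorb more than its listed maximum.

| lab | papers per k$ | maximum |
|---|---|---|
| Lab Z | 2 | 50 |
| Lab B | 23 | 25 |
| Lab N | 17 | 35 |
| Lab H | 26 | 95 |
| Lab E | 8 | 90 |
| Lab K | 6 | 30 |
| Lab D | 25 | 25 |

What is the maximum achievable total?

4385

Rank by papers per k$: Lab H 26 > Lab D 25 > Lab B 23 > Lab N 17 > Lab E 8 > Lab K 6 > Lab Z 2.
Lab H takes 95 to reach its cap of 95 — 100 left.
Give Lab D 25 to hit its cap of 25 — 75 left.
Lab B takes 25 to reach its cap of 25 — 50 left.
Lab N takes 35 to reach its cap of 35 — 15 left.
Lab E: +15 (room for 90) → 15. Pool exhausted.
Total = 23×25 + 17×35 + 26×95 + 8×15 + 25×25 = 4385.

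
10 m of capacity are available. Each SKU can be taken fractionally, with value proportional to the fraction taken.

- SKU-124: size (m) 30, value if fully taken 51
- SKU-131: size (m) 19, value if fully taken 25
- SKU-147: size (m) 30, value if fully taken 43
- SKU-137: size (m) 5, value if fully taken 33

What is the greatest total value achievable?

Rank by value-to-size ratio: SKU-137 33/5≈6.6, SKU-124 51/30≈1.7, SKU-147 43/30≈1.43, SKU-131 25/19≈1.32.
All 5 m of SKU-137 fit (value 33) ; 5 remain.
Only 5 m remain; take 5/30 of SKU-124 for value 51×5/30 = 8.5.
Total value = 41.5.

41.5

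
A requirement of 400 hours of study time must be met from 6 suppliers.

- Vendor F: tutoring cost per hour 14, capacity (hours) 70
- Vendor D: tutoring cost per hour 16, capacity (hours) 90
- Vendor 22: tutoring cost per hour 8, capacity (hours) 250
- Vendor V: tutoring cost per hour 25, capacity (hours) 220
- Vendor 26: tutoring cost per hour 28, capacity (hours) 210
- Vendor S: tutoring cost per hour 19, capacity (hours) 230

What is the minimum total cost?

Cheapest first:
Vendor 22 (8): use full 250 ; 150 hours to go.
Vendor F at 14: take all 70 hours ; 80 still needed.
Vendor D at 16: take 80 of its 90 ; requirement met.
Vendor S, Vendor V, Vendor 26: unused.
Cost = 250×8 + 70×14 + 80×16 = 4260.

4260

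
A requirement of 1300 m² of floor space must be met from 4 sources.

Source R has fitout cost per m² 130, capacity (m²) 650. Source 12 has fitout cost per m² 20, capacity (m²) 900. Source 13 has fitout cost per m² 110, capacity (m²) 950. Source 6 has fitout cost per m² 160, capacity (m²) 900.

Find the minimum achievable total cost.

Fill from the cheapest source first.
Source 12 (20): use full 900 — 400 m² to go.
Source 13 at 110: take 400 of its 950 — requirement met.
Source R, Source 6: unused.
Cost = 900×20 + 400×110 = 62000.

62000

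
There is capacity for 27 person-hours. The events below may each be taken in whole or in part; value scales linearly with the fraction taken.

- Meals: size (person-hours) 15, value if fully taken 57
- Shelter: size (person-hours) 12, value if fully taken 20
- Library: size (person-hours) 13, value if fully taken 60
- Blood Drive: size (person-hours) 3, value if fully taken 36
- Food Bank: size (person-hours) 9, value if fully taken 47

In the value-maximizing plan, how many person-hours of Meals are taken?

2

Sort by value density: Blood Drive 36/3≈12, Food Bank 47/9≈5.22, Library 60/13≈4.62, Meals 57/15≈3.8, Shelter 20/12≈1.67.
Blood Drive: take in full, 3 person-hours for value 36 → 24 left.
Take all of Food Bank (9 person-hours, value 47) → 15 person-hours left.
Take all of Library (13 person-hours, value 60) → 2 person-hours left.
Fill the last 2 person-hours with part of Meals: 2/15 of it earns 7.6.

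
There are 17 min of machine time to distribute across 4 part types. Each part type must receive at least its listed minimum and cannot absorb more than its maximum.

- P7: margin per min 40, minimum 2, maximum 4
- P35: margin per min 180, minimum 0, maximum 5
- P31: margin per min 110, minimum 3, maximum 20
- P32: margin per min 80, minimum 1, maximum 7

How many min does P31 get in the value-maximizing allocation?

Meeting every minimum uses 2+0+3+1 = 6 min, leaving 11.
Rank by margin per min: P35 180 > P31 110 > P32 80 > P7 40.
P35: +5 to 5 (cap) ; 6 left.
P31 has room for 17 more but only 6 remain, so it gets 9.

9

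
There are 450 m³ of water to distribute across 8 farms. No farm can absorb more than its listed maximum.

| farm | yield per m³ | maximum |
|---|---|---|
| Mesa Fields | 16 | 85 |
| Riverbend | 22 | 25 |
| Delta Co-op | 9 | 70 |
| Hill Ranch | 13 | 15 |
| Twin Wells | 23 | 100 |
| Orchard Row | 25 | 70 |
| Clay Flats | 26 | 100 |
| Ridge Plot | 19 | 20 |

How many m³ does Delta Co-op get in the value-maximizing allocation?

35

Highest yield per m³ first: Clay Flats 26 > Orchard Row 25 > Twin Wells 23 > Riverbend 22 > Ridge Plot 19 > Mesa Fields 16 > Hill Ranch 13 > Delta Co-op 9.
Clay Flats takes 100 to reach its cap of 100 → 350 left.
Orchard Row takes 70 to reach its cap of 70 → 280 left.
Give Twin Wells 100 to hit its cap of 100 → 180 left.
Riverbend: +25 to 25 (cap) → 155 left.
Give Ridge Plot 20 to hit its cap of 20 → 135 left.
Give Mesa Fields 85 to hit its cap of 85 → 50 left.
Hill Ranch: +15 to 15 (cap) → 35 left.
Delta Co-op: +35 (room for 70) → 35. Pool exhausted.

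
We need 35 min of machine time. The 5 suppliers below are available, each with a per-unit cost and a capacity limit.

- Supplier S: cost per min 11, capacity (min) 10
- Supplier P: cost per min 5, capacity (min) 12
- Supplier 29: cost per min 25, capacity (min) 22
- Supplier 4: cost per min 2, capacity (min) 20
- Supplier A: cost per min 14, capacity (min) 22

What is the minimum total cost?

Fill from the cheapest supplier first.
Take 20 from Supplier 4 at 2 → need 15 more.
Supplier P at 5: take all 12 min → 3 still needed.
Take 3 from Supplier S at 11 to finish.
Supplier A, Supplier 29: unused.
Cost = 20×2 + 12×5 + 3×11 = 133.

133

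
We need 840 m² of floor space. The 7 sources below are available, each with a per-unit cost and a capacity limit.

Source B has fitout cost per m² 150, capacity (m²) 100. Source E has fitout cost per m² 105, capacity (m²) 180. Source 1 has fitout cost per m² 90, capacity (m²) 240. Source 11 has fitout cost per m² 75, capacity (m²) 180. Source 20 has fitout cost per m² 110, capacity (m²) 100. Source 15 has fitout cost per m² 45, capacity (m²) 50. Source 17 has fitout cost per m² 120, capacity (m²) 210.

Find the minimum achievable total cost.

Fill from the cheapest source first.
Take 50 from Source 15 at 45 → need 790 more.
Source 11 (75): use full 180 → 610 m² to go.
Source 1 (90): use full 240 → 370 m² to go.
Take 180 from Source E at 105 → need 190 more.
Take 100 from Source 20 at 110 → need 90 more.
Take 90 from Source 17 at 120 to finish.
Source B: unused.
Cost = 50×45 + 180×75 + 240×90 + 180×105 + 100×110 + 90×120 = 78050.

78050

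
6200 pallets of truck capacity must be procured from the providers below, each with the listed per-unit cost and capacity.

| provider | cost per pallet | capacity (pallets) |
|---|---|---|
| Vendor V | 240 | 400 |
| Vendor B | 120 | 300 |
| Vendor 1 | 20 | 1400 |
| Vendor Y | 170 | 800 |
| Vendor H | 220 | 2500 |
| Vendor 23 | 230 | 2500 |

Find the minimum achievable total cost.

1026000

Use providers in increasing cost order.
Take 1400 from Vendor 1 at 20 — need 4800 more.
Vendor B (120): use full 300 — 4500 pallets to go.
Take 800 from Vendor Y at 170 — need 3700 more.
Take 2500 from Vendor H at 220 — need 1200 more.
Take 1200 from Vendor 23 at 230 to finish.
Vendor V: unused.
Cost = 1400×20 + 300×120 + 800×170 + 2500×220 + 1200×230 = 1026000.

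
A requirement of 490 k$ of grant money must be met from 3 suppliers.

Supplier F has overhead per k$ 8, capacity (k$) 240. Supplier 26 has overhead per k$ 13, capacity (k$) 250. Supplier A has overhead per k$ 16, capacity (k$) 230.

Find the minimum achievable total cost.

Fill from the cheapest supplier first.
Supplier F at 8: take all 240 k$ → 250 still needed.
Supplier 26 at 13: take all 250 k$ → 0 still needed.
Supplier A: unused.
Cost = 240×8 + 250×13 = 5170.

5170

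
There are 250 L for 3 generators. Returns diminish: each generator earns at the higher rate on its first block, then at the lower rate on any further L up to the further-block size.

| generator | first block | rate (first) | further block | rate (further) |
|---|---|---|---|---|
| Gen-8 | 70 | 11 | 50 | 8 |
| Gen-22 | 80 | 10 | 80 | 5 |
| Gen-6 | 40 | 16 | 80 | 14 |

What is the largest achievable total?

3130

Order all 6 blocks by rate: Gen-6/T1 16 > Gen-6/T2 14 > Gen-8/T1 11 > Gen-22/T1 10 > Gen-8/T2 8 > Gen-22/T2 5.
Gen-6/T1 (16): +40 — 210 left.
Gen-6/T2 (14): +80 — 130 left.
Gen-8 T1 at 11: fill all 70 — 60 left.
60 remain; put them into Gen-22 T1 at 10.
Total = 16×40 + 14×80 + 11×70 + 10×60 = 3130.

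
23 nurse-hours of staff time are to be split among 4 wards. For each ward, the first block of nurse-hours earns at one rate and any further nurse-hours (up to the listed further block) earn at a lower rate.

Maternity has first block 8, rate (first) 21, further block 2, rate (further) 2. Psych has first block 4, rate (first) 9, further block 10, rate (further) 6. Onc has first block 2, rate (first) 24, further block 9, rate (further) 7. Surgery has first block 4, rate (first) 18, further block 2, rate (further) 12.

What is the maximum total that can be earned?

Treat each block as its own option and order by rate: Onc/first 24 > Maternity/first 21 > Surgery/first 18 > Surgery/second 12 > Psych/first 9 > Onc/second 7 > Psych/second 6 > Maternity/second 2.
Fill Onc first block (2 at 24) ; 21 left.
Fill Maternity first block (8 at 21) ; 13 left.
Surgery first at 18: fill all 4 ; 9 left.
Surgery/second (12): +2 ; 7 left.
Fill Psych first block (4 at 9) ; 3 left.
3 remain; put them into Onc second at 7.
Total = 24×2 + 21×8 + 18×4 + 12×2 + 9×4 + 7×3 = 369.

369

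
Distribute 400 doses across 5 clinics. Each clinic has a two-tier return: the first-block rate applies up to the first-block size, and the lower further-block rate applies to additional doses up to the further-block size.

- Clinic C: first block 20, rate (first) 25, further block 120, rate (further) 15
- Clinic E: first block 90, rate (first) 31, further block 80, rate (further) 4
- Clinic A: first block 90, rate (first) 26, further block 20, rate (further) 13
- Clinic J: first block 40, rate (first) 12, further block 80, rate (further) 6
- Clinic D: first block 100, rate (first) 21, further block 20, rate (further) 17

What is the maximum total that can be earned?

9270

Order all 10 blocks by rate: Clinic E/tier1 31 > Clinic A/tier1 26 > Clinic C/tier1 25 > Clinic D/tier1 21 > Clinic D/tier2 17 > Clinic C/tier2 15 > Clinic A/tier2 13 > Clinic J/tier1 12 > Clinic J/tier2 6 > Clinic E/tier2 4.
Fill Clinic E tier1 block (90 at 31) → 310 left.
Clinic A/tier1 (26): +90 → 220 left.
Clinic C tier1 at 25: fill all 20 → 200 left.
Clinic D tier1 at 21: fill all 100 → 100 left.
Clinic D/tier2 (17): +20 → 80 left.
80 remain; put them into Clinic C tier2 at 15.
Total = 31×90 + 26×90 + 25×20 + 21×100 + 17×20 + 15×80 = 9270.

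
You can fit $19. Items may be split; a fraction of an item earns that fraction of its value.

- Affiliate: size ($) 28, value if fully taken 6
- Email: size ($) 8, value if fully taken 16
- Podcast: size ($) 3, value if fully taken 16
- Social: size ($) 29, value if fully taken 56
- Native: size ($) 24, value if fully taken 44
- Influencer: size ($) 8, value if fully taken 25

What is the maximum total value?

57

Sort by value density: Podcast 16/3≈5.33, Influencer 25/8≈3.12, Email 16/8≈2, Social 56/29≈1.93, Native 44/24≈1.83, Affiliate 6/28≈0.214.
Take all of Podcast (3 $, value 16) — 16 $ left.
All 8 $ of Influencer fit (value 25) — 8 remain.
All 8 $ of Email fit (value 16) — 0 remain.
Total value = 57.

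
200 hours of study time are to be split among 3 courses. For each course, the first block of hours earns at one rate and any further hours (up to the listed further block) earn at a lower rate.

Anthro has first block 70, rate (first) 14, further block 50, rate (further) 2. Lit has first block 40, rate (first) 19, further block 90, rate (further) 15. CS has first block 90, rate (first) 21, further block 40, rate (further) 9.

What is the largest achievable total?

3700

Rank every tier by rate: CS/tier1 21 > Lit/tier1 19 > Lit/tier2 15 > Anthro/tier1 14 > CS/tier2 9 > Anthro/tier2 2.
CS/tier1 (21): +90 → 110 left.
Lit/tier1 (19): +40 → 70 left.
Lit tier2 at 15: only 70 left, fill 70.
Total = 21×90 + 19×40 + 15×70 = 3700.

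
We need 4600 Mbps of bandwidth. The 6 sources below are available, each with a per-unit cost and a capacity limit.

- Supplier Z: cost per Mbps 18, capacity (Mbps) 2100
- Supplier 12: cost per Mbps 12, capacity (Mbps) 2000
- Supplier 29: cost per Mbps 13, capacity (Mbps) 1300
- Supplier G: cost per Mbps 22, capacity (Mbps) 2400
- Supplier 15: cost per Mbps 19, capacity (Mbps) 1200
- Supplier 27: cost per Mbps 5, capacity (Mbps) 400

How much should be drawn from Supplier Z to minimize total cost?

Use sources in increasing cost order.
Supplier 27 at 5: take all 400 Mbps → 4200 still needed.
Supplier 12 at 12: take all 2000 Mbps → 2200 still needed.
Supplier 29 at 13: take all 1300 Mbps → 900 still needed.
Supplier Z at 18: take 900 of its 2100 → requirement met.
Supplier 15, Supplier G: unused.

900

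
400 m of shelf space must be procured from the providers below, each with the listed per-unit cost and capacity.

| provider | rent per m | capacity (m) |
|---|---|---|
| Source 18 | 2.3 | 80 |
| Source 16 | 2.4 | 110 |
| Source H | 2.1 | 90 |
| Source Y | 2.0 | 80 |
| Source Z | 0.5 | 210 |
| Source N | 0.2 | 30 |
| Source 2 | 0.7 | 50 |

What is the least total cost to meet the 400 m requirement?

Cheapest first:
Take 30 from Source N at 0.2 → need 370 more.
Source Z (0.5): use full 210 → 160 m to go.
Source 2 (0.7): use full 50 → 110 m to go.
Source Y (2.0): use full 80 → 30 m to go.
Source H (2.1): take the remaining 30 → done.
Source 18, Source 16: unused.
Cost = 30×0.2 + 210×0.5 + 50×0.7 + 80×2.0 + 30×2.1 = 369.

369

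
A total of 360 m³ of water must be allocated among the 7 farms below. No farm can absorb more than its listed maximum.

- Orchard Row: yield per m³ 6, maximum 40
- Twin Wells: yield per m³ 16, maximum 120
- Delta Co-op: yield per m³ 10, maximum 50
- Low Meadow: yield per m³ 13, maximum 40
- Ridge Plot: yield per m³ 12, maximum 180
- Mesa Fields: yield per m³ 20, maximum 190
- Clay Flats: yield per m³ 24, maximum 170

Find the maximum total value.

Rank by yield per m³: Clay Flats 24 > Mesa Fields 20 > Twin Wells 16 > Low Meadow 13 > Ridge Plot 12 > Delta Co-op 10 > Orchard Row 6.
Clay Flats takes 170 to reach its cap of 170 → 190 left.
Give Mesa Fields 190 to hit its cap of 190 → 0 left.
Total = 20×190 + 24×170 = 7880.

7880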